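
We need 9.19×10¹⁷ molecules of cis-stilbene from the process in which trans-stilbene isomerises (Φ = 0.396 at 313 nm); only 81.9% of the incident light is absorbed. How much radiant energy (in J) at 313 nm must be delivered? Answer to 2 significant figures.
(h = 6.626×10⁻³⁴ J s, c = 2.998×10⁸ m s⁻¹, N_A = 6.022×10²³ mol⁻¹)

1.8 J

Product: 9.19×10¹⁷ / 6.022×10²³ = 1.526×10⁻⁶ mol.
Photons that must be absorbed: 1.526×10⁻⁶ / 0.396 = 3.854×10⁻⁶ mol.
Incident photons needed: 3.854×10⁻⁶ / 0.819 = 4.706×10⁻⁶ mol.
Photon energy: hc/λ = 6.347×10⁻¹⁹ J; per mole, 3.822×10⁵ J mol⁻¹.
Energy required: 4.706×10⁻⁶ × 3.822×10⁵ = 1.8 J.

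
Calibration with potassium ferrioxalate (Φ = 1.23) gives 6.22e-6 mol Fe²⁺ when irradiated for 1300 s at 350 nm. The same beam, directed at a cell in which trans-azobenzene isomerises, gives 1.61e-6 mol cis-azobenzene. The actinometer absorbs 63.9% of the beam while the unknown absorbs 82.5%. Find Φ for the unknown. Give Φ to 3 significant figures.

Φ = 0.247

Photons absorbed by the actinometer: 6.22e-6 / 1.23 = 5.057e-6 mol.
Incident flux: 5.057e-6 / 0.639 = 7.914e-6 einstein.
Absorbed by unknown: 0.825 × 7.914e-6 = 6.529e-6 mol.
Φ(unknown) = 1.61e-6 / 6.529e-6 = 0.247.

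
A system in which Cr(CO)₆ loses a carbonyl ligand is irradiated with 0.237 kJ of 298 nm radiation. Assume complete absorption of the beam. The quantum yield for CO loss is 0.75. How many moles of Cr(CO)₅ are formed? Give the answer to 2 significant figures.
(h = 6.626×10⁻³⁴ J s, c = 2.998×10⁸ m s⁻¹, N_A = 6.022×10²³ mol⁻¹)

4.4×10⁻⁴ mol

Photon energy at 298 nm: hc/λ = (6.626×10⁻³⁴)(2.998×10⁸)/(298×10⁻⁹) = 6.666×10⁻¹⁹ J.
Incident energy: 0.237 kJ = 237 J.
Photons incident: 237 / 6.666×10⁻¹⁹ = 3.555×10²⁰, i.e. 3.555×10²⁰/6.022×10²³ = 5.903×10⁻⁴ mol.
Product: Φ × n_abs = 0.75 × 5.903×10⁻⁴ = 4.427×10⁻⁴ mol.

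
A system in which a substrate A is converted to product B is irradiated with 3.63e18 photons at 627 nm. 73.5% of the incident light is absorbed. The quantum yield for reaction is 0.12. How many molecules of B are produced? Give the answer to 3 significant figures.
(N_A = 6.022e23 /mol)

Moles of photons: 3.63e18 / 6.022e23 = 6.028e-6 mol.
Photons absorbed: 0.735 × 6.028e-6 = 4.431e-6 mol.
Product: Φ × n_abs = 0.12 × 4.431e-6 = 5.317e-7 mol.
As a count: 5.317e-7 × 6.022e23 = 3.20e17.

3.20e17 molecules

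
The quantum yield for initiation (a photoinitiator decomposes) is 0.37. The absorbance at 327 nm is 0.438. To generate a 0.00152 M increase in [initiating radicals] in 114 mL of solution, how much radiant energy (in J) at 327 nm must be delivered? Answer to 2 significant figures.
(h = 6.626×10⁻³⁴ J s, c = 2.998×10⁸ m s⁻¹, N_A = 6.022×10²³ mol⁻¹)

270 J

Product: (0.00152 M)(0.114 L) = 1.733×10⁻⁴ mol.
Photons that must be absorbed: 1.733×10⁻⁴ / 0.37 = 4.684×10⁻⁴ mol.
Fraction absorbed: 1 − 10^(−0.438) = 0.6352.
Incident photons needed: 4.684×10⁻⁴ / 0.6352 = 7.374×10⁻⁴ mol.
Photon energy: hc/λ = 6.075×10⁻¹⁹ J; per mole, 3.658×10⁵ J mol⁻¹.
Energy required: 7.374×10⁻⁴ × 3.658×10⁵ = 270 J.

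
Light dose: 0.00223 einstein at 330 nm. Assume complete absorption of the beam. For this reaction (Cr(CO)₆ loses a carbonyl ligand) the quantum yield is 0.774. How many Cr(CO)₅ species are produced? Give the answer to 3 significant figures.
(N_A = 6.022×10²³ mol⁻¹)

Product: Φ × n_abs = 0.774 × 0.00223 = 0.001726 mol.
As a count: 0.001726 × 6.022×10²³ = 1.04×10²¹.

1.04×10²¹ species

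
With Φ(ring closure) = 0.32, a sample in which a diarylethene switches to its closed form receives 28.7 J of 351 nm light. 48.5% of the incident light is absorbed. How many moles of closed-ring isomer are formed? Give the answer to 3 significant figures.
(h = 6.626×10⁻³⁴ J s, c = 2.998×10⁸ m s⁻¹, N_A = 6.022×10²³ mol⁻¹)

Photon energy at 351 nm: hc/λ = (6.626×10⁻³⁴)(2.998×10⁸)/(351×10⁻⁹) = 5.659×10⁻¹⁹ J.
Photons incident: 28.7 / 5.659×10⁻¹⁹ = 5.072×10¹⁹, i.e. 5.072×10¹⁹/6.022×10²³ = 8.422×10⁻⁵ mol.
Photons absorbed: 0.485 × 8.422×10⁻⁵ = 4.085×10⁻⁵ mol.
Product: Φ × n_abs = 0.32 × 4.085×10⁻⁵ = 1.307×10⁻⁵ mol.

1.31×10⁻⁵ mol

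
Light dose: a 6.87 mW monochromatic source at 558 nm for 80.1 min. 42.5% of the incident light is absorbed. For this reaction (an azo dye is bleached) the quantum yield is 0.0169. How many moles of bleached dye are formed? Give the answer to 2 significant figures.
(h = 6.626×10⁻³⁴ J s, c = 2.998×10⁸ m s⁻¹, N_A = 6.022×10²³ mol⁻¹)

1.1×10⁻⁶ mol

Photon energy at 558 nm: hc/λ = (6.626×10⁻³⁴)(2.998×10⁸)/(558×10⁻⁹) = 3.560×10⁻¹⁹ J.
Energy delivered: (6.87 mW)(4806 s) = 33.02 J.
Photons incident: 33.02 / 3.560×10⁻¹⁹ = 9.275×10¹⁹, i.e. 9.275×10¹⁹/6.022×10²³ = 1.540×10⁻⁴ mol.
Photons absorbed: 0.425 × 1.540×10⁻⁴ = 6.545×10⁻⁵ mol.
Product: Φ × n_abs = 0.0169 × 6.545×10⁻⁵ = 1.106×10⁻⁶ mol.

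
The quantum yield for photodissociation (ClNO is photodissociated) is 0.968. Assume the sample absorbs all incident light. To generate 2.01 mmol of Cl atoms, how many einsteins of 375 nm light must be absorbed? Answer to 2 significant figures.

Product: 2.01 mmol = 0.00201 mol.
Photons that must be absorbed: 0.00201 / 0.968 = 0.002076 mol.

0.0021 einstein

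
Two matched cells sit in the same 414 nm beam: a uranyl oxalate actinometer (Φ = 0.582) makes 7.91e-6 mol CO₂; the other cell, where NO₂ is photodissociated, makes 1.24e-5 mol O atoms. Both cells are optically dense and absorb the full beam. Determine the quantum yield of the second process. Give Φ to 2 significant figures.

Φ = 0.91

Photons absorbed by the actinometer: 7.91e-6 / 0.582 = 1.359e-5 mol.
Φ(unknown) = 1.24e-5 / 1.359e-5 = 0.91.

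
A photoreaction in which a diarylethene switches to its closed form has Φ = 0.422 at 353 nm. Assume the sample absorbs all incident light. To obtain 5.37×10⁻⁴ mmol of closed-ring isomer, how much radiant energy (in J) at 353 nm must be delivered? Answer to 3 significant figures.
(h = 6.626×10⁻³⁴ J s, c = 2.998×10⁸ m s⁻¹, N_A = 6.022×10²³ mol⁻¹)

0.431 J

Product: 5.37×10⁻⁴ mmol = 5.37×10⁻⁷ mol.
Photons that must be absorbed: 5.37×10⁻⁷ / 0.422 = 1.273×10⁻⁶ mol.
Photon energy: hc/λ = 5.627×10⁻¹⁹ J; per mole, 3.389×10⁵ J mol⁻¹.
Energy required: 1.273×10⁻⁶ × 3.389×10⁵ = 0.431 J.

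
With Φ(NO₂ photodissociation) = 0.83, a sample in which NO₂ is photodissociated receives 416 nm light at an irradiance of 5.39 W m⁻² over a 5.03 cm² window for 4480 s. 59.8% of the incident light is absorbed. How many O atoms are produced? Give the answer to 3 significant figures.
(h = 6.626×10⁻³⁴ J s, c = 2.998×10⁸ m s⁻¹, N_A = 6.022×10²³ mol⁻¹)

Photon energy at 416 nm: hc/λ = (6.626×10⁻³⁴)(2.998×10⁸)/(416×10⁻⁹) = 4.775×10⁻¹⁹ J.
Energy delivered: (5.39 W m⁻²)(5.03×10⁻⁴ m²)(4480 s) = 12.15 J.
Photons incident: 12.15 / 4.775×10⁻¹⁹ = 2.545×10¹⁹, i.e. 2.545×10¹⁹/6.022×10²³ = 4.226×10⁻⁵ mol.
Photons absorbed: 0.598 × 4.226×10⁻⁵ = 2.527×10⁻⁵ mol.
Product: Φ × n_abs = 0.83 × 2.527×10⁻⁵ = 2.097×10⁻⁵ mol.
As a count: 2.097×10⁻⁵ × 6.022×10²³ = 1.26×10¹⁹.

1.26×10¹⁹ atoms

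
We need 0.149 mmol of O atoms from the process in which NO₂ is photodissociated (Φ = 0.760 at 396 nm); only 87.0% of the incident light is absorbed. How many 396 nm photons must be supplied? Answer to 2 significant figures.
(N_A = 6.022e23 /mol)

Product: 0.149 mmol = 1.49e-4 mol.
Photons that must be absorbed: 1.49e-4 / 0.760 = 1.961e-4 mol.
Incident photons needed: 1.961e-4 / 0.870 = 2.254e-4 mol.
Photon count: 2.254e-4 × 6.022e23 = 1.4e20.

1.4e20 photons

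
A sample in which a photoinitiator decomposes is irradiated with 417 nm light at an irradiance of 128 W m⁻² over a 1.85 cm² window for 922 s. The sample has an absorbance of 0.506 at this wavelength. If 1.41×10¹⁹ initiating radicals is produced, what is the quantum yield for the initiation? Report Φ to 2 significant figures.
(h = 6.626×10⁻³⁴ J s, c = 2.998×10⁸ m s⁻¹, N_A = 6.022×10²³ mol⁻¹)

Product: 1.41×10¹⁹ / 6.022×10²³ = 2.341×10⁻⁵ mol.
Photon energy at 417 nm: hc/λ = (6.626×10⁻³⁴)(2.998×10⁸)/(417×10⁻⁹) = 4.764×10⁻¹⁹ J.
Energy delivered: (128 W m⁻²)(1.85×10⁻⁴ m²)(922 s) = 21.83 J.
Photons incident: 21.83 / 4.764×10⁻¹⁹ = 4.582×10¹⁹, i.e. 4.582×10¹⁹/6.022×10²³ = 7.609×10⁻⁵ mol.
Fraction absorbed: 1 − 10^(−0.506) = 0.6881.
Photons absorbed: 0.6881 × 7.609×10⁻⁵ = 5.236×10⁻⁵ mol.
Φ = 2.341×10⁻⁵ mol / 5.236×10⁻⁵ mol photons = 0.45.

Φ = 0.45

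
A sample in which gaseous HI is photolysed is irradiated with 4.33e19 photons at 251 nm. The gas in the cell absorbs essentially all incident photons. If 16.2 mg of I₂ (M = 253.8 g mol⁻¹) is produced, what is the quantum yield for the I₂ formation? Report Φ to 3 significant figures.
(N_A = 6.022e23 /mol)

Product: 16.2 mg / 253.8 g mol⁻¹ = 6.383e-5 mol.
Moles of photons: 4.33e19 / 6.022e23 = 7.190e-5 mol.
Φ = 6.383e-5 mol / 7.190e-5 mol photons = 0.888.

Φ = 0.888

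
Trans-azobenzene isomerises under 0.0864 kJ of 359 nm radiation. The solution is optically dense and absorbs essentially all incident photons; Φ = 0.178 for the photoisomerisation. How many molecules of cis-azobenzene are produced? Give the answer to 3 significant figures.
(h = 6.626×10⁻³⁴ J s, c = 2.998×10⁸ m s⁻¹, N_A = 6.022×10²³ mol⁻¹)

2.78×10¹⁹ molecules

Photon energy at 359 nm: hc/λ = (6.626×10⁻³⁴)(2.998×10⁸)/(359×10⁻⁹) = 5.533×10⁻¹⁹ J.
Incident energy: 0.0864 kJ = 86.4 J.
Photons incident: 86.4 / 5.533×10⁻¹⁹ = 1.562×10²⁰, i.e. 1.562×10²⁰/6.022×10²³ = 2.594×10⁻⁴ mol.
Product: Φ × n_abs = 0.178 × 2.594×10⁻⁴ = 4.617×10⁻⁵ mol.
As a count: 4.617×10⁻⁵ × 6.022×10²³ = 2.78×10¹⁹.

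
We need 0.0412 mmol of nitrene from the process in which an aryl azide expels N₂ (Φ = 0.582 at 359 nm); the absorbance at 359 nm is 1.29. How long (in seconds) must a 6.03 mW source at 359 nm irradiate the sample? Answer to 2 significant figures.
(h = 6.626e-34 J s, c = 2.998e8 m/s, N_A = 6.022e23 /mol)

Product: 0.0412 mmol = 4.12e-5 mol.
Photons that must be absorbed: 4.12e-5 / 0.582 = 7.079e-5 mol.
Fraction absorbed: 1 − 10^(−1.29) = 0.9487.
Incident photons needed: 7.079e-5 / 0.9487 = 7.462e-5 mol.
Photon energy: hc/λ = 5.533e-19 J; per mole, 3.332e5 J mol⁻¹.
Energy required: 7.462e-5 × 3.332e5 = 24.86 J.
Time: 24.86 J / 0.00603 W = 4100 s.

t ≈ 4100 s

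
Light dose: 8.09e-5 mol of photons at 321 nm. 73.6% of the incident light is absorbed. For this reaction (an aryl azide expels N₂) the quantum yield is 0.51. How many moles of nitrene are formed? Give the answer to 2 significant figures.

3.0e-5 mol

Photons absorbed: 0.736 × 8.09e-5 = 5.954e-5 mol.
Product: Φ × n_abs = 0.51 × 5.954e-5 = 3.037e-5 mol.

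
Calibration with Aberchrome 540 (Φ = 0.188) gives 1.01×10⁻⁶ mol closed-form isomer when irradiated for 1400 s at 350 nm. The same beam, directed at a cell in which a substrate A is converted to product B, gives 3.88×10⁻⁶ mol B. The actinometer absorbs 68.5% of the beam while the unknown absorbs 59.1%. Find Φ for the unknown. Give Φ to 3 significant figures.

Photons absorbed by the actinometer: 1.01×10⁻⁶ / 0.188 = 5.372×10⁻⁶ mol.
Incident flux: 5.372×10⁻⁶ / 0.685 = 7.842×10⁻⁶ einstein.
Absorbed by unknown: 0.591 × 7.842×10⁻⁶ = 4.635×10⁻⁶ mol.
Φ(unknown) = 3.88×10⁻⁶ / 4.635×10⁻⁶ = 0.837.

Φ = 0.837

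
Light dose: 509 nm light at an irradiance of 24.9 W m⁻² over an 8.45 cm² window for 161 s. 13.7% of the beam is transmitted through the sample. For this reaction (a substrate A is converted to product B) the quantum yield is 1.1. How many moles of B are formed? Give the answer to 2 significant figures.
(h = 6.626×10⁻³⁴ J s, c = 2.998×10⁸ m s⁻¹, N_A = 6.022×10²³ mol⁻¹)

1.4×10⁻⁵ mol

Photon energy at 509 nm: hc/λ = (6.626×10⁻³⁴)(2.998×10⁸)/(509×10⁻⁹) = 3.903×10⁻¹⁹ J.
Energy delivered: (24.9 W m⁻²)(8.45×10⁻⁴ m²)(161 s) = 3.388 J.
Photons incident: 3.388 / 3.903×10⁻¹⁹ = 8.681×10¹⁸, i.e. 8.681×10¹⁸/6.022×10²³ = 1.442×10⁻⁵ mol.
Fraction absorbed: 1 − 13.7/100 = 0.8630.
Photons absorbed: 0.8630 × 1.442×10⁻⁵ = 1.244×10⁻⁵ mol.
Product: Φ × n_abs = 1.1 × 1.244×10⁻⁵ = 1.368×10⁻⁵ mol.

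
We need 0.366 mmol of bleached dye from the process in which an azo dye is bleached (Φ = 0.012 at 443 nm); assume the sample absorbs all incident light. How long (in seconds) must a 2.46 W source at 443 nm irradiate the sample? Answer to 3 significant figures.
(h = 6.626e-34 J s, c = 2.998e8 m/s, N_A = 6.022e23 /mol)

t ≈ 3350 s

Product: 0.366 mmol = 3.66e-4 mol.
Photons that must be absorbed: 3.66e-4 / 0.012 = 0.03050 mol.
Photon energy: hc/λ = 4.484e-19 J; per mole, 2.700e5 J mol⁻¹.
Energy required: 0.03050 × 2.700e5 = 8235 J.
Time: 8235 J / 2.46 W = 3350 s.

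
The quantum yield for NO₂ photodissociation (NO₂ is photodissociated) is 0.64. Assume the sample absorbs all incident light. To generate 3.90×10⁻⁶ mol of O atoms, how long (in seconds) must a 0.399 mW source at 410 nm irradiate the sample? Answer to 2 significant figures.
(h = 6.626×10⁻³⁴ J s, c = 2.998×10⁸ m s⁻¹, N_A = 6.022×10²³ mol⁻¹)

t ≈ 4500 s

Photons that must be absorbed: 3.90×10⁻⁶ / 0.64 = 6.094×10⁻⁶ mol.
Photon energy: hc/λ = 4.845×10⁻¹⁹ J; per mole, 2.918×10⁵ J mol⁻¹.
Energy required: 6.094×10⁻⁶ × 2.918×10⁵ = 1.778 J.
Time: 1.778 J / 0.000399 W = 4500 s.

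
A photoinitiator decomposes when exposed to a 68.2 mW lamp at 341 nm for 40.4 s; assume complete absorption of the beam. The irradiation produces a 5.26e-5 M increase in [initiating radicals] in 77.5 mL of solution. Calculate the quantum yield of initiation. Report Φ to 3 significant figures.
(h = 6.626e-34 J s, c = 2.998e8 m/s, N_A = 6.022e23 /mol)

Φ = 0.519

Product: (5.26e-5 M)(0.0775 L) = 4.077e-6 mol.
Photon energy at 341 nm: hc/λ = (6.626e-34)(2.998e8)/(341e-9) = 5.825e-19 J.
Energy delivered: (68.2 mW)(40.4 s) = 2.755 J.
Photons incident: 2.755 / 5.825e-19 = 4.730e18, i.e. 4.730e18/6.022e23 = 7.855e-6 mol.
Φ = 4.077e-6 mol / 7.855e-6 mol photons = 0.519.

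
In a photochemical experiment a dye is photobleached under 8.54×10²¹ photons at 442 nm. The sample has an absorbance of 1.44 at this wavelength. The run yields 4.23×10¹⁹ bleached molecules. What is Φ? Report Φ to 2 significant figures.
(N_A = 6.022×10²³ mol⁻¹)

Product: 4.23×10¹⁹ / 6.022×10²³ = 7.024×10⁻⁵ mol.
Moles of photons: 8.54×10²¹ / 6.022×10²³ = 0.01418 mol.
Fraction absorbed: 1 − 10^(−1.44) = 0.9637.
Photons absorbed: 0.9637 × 0.01418 = 0.01367 mol.
Φ = 7.024×10⁻⁵ mol / 0.01367 mol photons = 0.0051.

Φ = 0.0051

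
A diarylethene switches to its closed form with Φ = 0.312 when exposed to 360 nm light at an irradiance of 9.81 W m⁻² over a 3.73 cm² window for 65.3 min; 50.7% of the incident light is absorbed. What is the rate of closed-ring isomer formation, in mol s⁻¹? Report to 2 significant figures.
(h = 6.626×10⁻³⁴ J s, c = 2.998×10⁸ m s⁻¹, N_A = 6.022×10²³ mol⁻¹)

Photon energy at 360 nm: hc/λ = (6.626×10⁻³⁴)(2.998×10⁸)/(360×10⁻⁹) = 5.518×10⁻¹⁹ J.
Energy delivered: (9.81 W m⁻²)(3.73×10⁻⁴ m²)(3918 s) = 14.34 J.
Photons incident: 14.34 / 5.518×10⁻¹⁹ = 2.599×10¹⁹, i.e. 2.599×10¹⁹/6.022×10²³ = 4.316×10⁻⁵ mol.
Photons absorbed: 0.507 × 4.316×10⁻⁵ = 2.188×10⁻⁵ mol.
Product formed: 0.312 × 2.188×10⁻⁵ = 6.827×10⁻⁶ mol.
Rate: 6.827×10⁻⁶ / 3918 s = 1.7×10⁻⁹ mol s⁻¹.

1.7×10⁻⁹ mol s⁻¹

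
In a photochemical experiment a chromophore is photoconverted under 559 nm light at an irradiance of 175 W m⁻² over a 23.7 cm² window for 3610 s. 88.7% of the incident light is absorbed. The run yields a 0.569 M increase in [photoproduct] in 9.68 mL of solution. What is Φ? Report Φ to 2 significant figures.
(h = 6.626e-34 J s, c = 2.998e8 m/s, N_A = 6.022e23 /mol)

Φ = 0.89

Product: (0.569 M)(0.00968 L) = 0.005508 mol.
Photon energy at 559 nm: hc/λ = (6.626e-34)(2.998e8)/(559e-9) = 3.554e-19 J.
Energy delivered: (175 W m⁻²)(23.7e-4 m²)(3610 s) = 1497 J.
Photons incident: 1497 / 3.554e-19 = 4.212e21, i.e. 4.212e21/6.022e23 = 0.006994 mol.
Photons absorbed: 0.887 × 0.006994 = 0.006204 mol.
Φ = 0.005508 mol / 0.006204 mol photons = 0.89.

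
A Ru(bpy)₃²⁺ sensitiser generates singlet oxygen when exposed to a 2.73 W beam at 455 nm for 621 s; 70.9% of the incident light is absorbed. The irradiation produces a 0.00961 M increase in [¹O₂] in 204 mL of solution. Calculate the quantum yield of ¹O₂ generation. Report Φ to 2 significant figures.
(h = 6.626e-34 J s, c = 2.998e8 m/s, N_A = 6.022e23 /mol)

Product: (0.00961 M)(0.204 L) = 0.001960 mol.
Photon energy at 455 nm: hc/λ = (6.626e-34)(2.998e8)/(455e-9) = 4.366e-19 J.
Energy delivered: (2.73 W)(621 s) = 1695 J.
Photons incident: 1695 / 4.366e-19 = 3.882e21, i.e. 3.882e21/6.022e23 = 0.006446 mol.
Photons absorbed: 0.709 × 0.006446 = 0.004570 mol.
Φ = 0.001960 mol / 0.004570 mol photons = 0.43.

Φ = 0.43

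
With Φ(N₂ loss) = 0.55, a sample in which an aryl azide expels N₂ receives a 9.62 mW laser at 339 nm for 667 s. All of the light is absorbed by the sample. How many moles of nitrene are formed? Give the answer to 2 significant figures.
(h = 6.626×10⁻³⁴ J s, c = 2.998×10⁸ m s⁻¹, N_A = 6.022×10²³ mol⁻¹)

Photon energy at 339 nm: hc/λ = (6.626×10⁻³⁴)(2.998×10⁸)/(339×10⁻⁹) = 5.860×10⁻¹⁹ J.
Energy delivered: (9.62 mW)(667 s) = 6.417 J.
Photons incident: 6.417 / 5.860×10⁻¹⁹ = 1.095×10¹⁹, i.e. 1.095×10¹⁹/6.022×10²³ = 1.818×10⁻⁵ mol.
Product: Φ × n_abs = 0.55 × 1.818×10⁻⁵ = 9.999×10⁻⁶ mol.

1.0×10⁻⁵ mol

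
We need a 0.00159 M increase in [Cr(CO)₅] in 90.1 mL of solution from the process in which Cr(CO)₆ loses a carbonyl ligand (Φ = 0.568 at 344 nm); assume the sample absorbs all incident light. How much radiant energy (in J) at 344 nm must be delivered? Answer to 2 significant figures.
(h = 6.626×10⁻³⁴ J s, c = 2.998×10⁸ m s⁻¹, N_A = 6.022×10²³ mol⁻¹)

88 J

Product: (0.00159 M)(0.0901 L) = 1.433×10⁻⁴ mol.
Photons that must be absorbed: 1.433×10⁻⁴ / 0.568 = 2.523×10⁻⁴ mol.
Photon energy: hc/λ = 5.775×10⁻¹⁹ J; per mole, 3.478×10⁵ J mol⁻¹.
Energy required: 2.523×10⁻⁴ × 3.478×10⁵ = 88 J.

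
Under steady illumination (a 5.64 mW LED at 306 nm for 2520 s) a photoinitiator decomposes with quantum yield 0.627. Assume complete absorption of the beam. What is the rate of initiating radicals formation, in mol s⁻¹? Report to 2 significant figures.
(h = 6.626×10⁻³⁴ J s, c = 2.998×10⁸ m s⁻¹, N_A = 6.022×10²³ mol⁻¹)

Photon energy at 306 nm: hc/λ = (6.626×10⁻³⁴)(2.998×10⁸)/(306×10⁻⁹) = 6.492×10⁻¹⁹ J.
Energy delivered: (5.64 mW)(2520 s) = 14.21 J.
Photons incident: 14.21 / 6.492×10⁻¹⁹ = 2.189×10¹⁹, i.e. 2.189×10¹⁹/6.022×10²³ = 3.635×10⁻⁵ mol.
Product formed: 0.627 × 3.635×10⁻⁵ = 2.279×10⁻⁵ mol.
Rate: 2.279×10⁻⁵ / 2520 s = 9.0×10⁻⁹ mol s⁻¹.

9.0×10⁻⁹ mol s⁻¹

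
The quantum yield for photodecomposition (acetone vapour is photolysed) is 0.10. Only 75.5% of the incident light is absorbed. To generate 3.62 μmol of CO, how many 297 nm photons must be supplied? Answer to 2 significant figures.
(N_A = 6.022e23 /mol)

2.9e19 photons

Product: 3.62 μmol = 3.62e-6 mol.
Photons that must be absorbed: 3.62e-6 / 0.10 = 3.620e-5 mol.
Incident photons needed: 3.620e-5 / 0.755 = 4.795e-5 mol.
Photon count: 4.795e-5 × 6.022e23 = 2.9e19.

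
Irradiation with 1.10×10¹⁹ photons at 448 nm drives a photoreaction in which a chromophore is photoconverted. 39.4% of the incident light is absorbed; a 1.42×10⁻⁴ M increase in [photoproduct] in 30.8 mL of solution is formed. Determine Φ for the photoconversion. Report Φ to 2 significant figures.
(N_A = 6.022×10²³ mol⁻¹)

Product: (1.42×10⁻⁴ M)(0.0308 L) = 4.374×10⁻⁶ mol.
Moles of photons: 1.10×10¹⁹ / 6.022×10²³ = 1.827×10⁻⁵ mol.
Photons absorbed: 0.394 × 1.827×10⁻⁵ = 7.198×10⁻⁶ mol.
Φ = 4.374×10⁻⁶ mol / 7.198×10⁻⁶ mol photons = 0.61.

Φ = 0.61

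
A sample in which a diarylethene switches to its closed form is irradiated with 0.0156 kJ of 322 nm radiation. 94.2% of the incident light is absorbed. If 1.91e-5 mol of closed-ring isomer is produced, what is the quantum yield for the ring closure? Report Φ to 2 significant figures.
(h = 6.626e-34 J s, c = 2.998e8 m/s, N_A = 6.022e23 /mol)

Photon energy at 322 nm: hc/λ = (6.626e-34)(2.998e8)/(322e-9) = 6.169e-19 J.
Incident energy: 0.0156 kJ = 15.6 J.
Photons incident: 15.6 / 6.169e-19 = 2.529e19, i.e. 2.529e19/6.022e23 = 4.200e-5 mol.
Photons absorbed: 0.942 × 4.200e-5 = 3.956e-5 mol.
Φ = 1.91e-5 mol / 3.956e-5 mol photons = 0.48.

Φ = 0.48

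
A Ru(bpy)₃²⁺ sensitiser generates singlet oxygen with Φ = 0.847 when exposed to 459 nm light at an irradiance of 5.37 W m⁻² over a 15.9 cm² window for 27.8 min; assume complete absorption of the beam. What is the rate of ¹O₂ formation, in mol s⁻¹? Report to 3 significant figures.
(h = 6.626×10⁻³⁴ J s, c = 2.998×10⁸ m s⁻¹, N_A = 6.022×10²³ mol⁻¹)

2.77×10⁻⁸ mol s⁻¹

Photon energy at 459 nm: hc/λ = (6.626×10⁻³⁴)(2.998×10⁸)/(459×10⁻⁹) = 4.328×10⁻¹⁹ J.
Energy delivered: (5.37 W m⁻²)(15.9×10⁻⁴ m²)(1668 s) = 14.24 J.
Photons incident: 14.24 / 4.328×10⁻¹⁹ = 3.290×10¹⁹, i.e. 3.290×10¹⁹/6.022×10²³ = 5.463×10⁻⁵ mol.
Product formed: 0.847 × 5.463×10⁻⁵ = 4.627×10⁻⁵ mol.
Rate: 4.627×10⁻⁵ / 1668 s = 2.77×10⁻⁸ mol s⁻¹.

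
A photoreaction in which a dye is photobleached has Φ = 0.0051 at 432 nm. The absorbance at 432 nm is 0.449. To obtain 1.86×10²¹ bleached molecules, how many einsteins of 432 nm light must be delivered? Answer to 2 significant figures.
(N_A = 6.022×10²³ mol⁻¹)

Product: 1.86×10²¹ / 6.022×10²³ = 0.003089 mol.
Photons that must be absorbed: 0.003089 / 0.0051 = 0.6057 mol.
Fraction absorbed: 1 − 10^(−0.449) = 0.6444.
Incident photons needed: 0.6057 / 0.6444 = 0.9399 mol.

0.94 einstein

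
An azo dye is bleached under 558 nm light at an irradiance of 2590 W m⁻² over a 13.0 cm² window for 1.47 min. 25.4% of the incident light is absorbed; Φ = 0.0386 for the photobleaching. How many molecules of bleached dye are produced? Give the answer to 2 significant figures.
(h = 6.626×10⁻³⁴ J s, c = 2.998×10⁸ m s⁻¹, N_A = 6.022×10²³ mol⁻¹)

Photon energy at 558 nm: hc/λ = (6.626×10⁻³⁴)(2.998×10⁸)/(558×10⁻⁹) = 3.560×10⁻¹⁹ J.
Energy delivered: (2590 W m⁻²)(13.0×10⁻⁴ m²)(88.2 s) = 297.0 J.
Photons incident: 297.0 / 3.560×10⁻¹⁹ = 8.343×10²⁰, i.e. 8.343×10²⁰/6.022×10²³ = 0.001385 mol.
Photons absorbed: 0.254 × 0.001385 = 3.518×10⁻⁴ mol.
Product: Φ × n_abs = 0.0386 × 3.518×10⁻⁴ = 1.358×10⁻⁵ mol.
As a count: 1.358×10⁻⁵ × 6.022×10²³ = 8.2×10¹⁸.

8.2×10¹⁸ molecules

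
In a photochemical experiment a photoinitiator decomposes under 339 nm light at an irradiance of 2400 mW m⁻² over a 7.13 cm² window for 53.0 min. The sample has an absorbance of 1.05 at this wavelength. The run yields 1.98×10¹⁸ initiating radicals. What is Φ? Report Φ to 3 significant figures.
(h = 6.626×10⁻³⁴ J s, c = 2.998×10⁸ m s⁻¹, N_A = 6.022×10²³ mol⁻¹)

Product: 1.98×10¹⁸ / 6.022×10²³ = 3.288×10⁻⁶ mol.
Photon energy at 339 nm: hc/λ = (6.626×10⁻³⁴)(2.998×10⁸)/(339×10⁻⁹) = 5.860×10⁻¹⁹ J.
Energy delivered: (2400 mW m⁻²)(7.13×10⁻⁴ m²)(3180 s) = 5.442 J.
Photons incident: 5.442 / 5.860×10⁻¹⁹ = 9.287×10¹⁸, i.e. 9.287×10¹⁸/6.022×10²³ = 1.542×10⁻⁵ mol.
Fraction absorbed: 1 − 10^(−1.05) = 0.9109.
Photons absorbed: 0.9109 × 1.542×10⁻⁵ = 1.405×10⁻⁵ mol.
Φ = 3.288×10⁻⁶ mol / 1.405×10⁻⁵ mol photons = 0.234.

Φ = 0.234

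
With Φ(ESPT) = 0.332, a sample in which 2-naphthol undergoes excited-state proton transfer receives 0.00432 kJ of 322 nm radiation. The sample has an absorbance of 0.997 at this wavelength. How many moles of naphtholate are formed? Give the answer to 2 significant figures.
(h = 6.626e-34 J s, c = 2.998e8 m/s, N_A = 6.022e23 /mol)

3.5e-6 mol

Photon energy at 322 nm: hc/λ = (6.626e-34)(2.998e8)/(322e-9) = 6.169e-19 J.
Incident energy: 0.00432 kJ = 4.32 J.
Photons incident: 4.32 / 6.169e-19 = 7.003e18, i.e. 7.003e18/6.022e23 = 1.163e-5 mol.
Fraction absorbed: 1 − 10^(−0.997) = 0.8993.
Photons absorbed: 0.8993 × 1.163e-5 = 1.046e-5 mol.
Product: Φ × n_abs = 0.332 × 1.046e-5 = 3.473e-6 mol.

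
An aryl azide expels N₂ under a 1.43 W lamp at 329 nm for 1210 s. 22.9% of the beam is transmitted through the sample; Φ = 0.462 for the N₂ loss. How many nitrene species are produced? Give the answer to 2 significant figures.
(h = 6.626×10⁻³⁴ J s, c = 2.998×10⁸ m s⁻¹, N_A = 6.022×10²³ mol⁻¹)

Photon energy at 329 nm: hc/λ = (6.626×10⁻³⁴)(2.998×10⁸)/(329×10⁻⁹) = 6.038×10⁻¹⁹ J.
Energy delivered: (1.43 W)(1210 s) = 1730 J.
Photons incident: 1730 / 6.038×10⁻¹⁹ = 2.865×10²¹, i.e. 2.865×10²¹/6.022×10²³ = 0.004758 mol.
Fraction absorbed: 1 − 22.9/100 = 0.7710.
Photons absorbed: 0.7710 × 0.004758 = 0.003668 mol.
Product: Φ × n_abs = 0.462 × 0.003668 = 0.001695 mol.
As a count: 0.001695 × 6.022×10²³ = 1.0×10²¹.

1.0×10²¹ species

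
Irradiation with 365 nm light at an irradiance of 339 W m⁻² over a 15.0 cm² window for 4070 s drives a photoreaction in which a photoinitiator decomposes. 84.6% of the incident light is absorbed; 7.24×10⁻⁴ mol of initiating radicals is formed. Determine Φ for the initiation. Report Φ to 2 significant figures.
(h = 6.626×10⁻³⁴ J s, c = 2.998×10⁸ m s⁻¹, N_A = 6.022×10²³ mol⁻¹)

Photon energy at 365 nm: hc/λ = (6.626×10⁻³⁴)(2.998×10⁸)/(365×10⁻⁹) = 5.442×10⁻¹⁹ J.
Energy delivered: (339 W m⁻²)(15.0×10⁻⁴ m²)(4070 s) = 2070 J.
Photons incident: 2070 / 5.442×10⁻¹⁹ = 3.804×10²¹, i.e. 3.804×10²¹/6.022×10²³ = 0.006317 mol.
Photons absorbed: 0.846 × 0.006317 = 0.005344 mol.
Φ = 7.24×10⁻⁴ mol / 0.005344 mol photons = 0.14.

Φ = 0.14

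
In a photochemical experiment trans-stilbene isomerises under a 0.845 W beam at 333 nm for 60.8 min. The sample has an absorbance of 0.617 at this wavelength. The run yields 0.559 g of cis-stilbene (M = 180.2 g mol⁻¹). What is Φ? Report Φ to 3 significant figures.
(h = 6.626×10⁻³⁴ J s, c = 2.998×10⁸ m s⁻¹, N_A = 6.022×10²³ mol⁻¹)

Φ = 0.477

Product: 0.559 g / 180.2 g mol⁻¹ = 0.003102 mol.
Photon energy at 333 nm: hc/λ = (6.626×10⁻³⁴)(2.998×10⁸)/(333×10⁻⁹) = 5.965×10⁻¹⁹ J.
Energy delivered: (0.845 W)(3648 s) = 3083 J.
Photons incident: 3083 / 5.965×10⁻¹⁹ = 5.168×10²¹, i.e. 5.168×10²¹/6.022×10²³ = 0.008582 mol.
Fraction absorbed: 1 − 10^(−0.617) = 0.7585.
Photons absorbed: 0.7585 × 0.008582 = 0.006509 mol.
Φ = 0.003102 mol / 0.006509 mol photons = 0.477.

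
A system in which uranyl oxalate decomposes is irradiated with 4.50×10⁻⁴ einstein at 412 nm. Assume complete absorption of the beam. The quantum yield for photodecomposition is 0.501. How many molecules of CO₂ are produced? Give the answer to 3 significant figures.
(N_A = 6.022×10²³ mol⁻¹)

1.36×10²⁰ molecules

Product: Φ × n_abs = 0.501 × 4.50×10⁻⁴ = 2.255×10⁻⁴ mol.
As a count: 2.255×10⁻⁴ × 6.022×10²³ = 1.36×10²⁰.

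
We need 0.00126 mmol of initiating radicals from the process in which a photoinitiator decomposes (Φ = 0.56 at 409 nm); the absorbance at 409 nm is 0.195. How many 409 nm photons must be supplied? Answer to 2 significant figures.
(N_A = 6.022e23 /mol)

3.7e18 photons

Product: 0.00126 mmol = 1.26e-6 mol.
Photons that must be absorbed: 1.26e-6 / 0.56 = 2.250e-6 mol.
Fraction absorbed: 1 − 10^(−0.195) = 0.3617.
Incident photons needed: 2.250e-6 / 0.3617 = 6.221e-6 mol.
Photon count: 6.221e-6 × 6.022e23 = 3.7e18.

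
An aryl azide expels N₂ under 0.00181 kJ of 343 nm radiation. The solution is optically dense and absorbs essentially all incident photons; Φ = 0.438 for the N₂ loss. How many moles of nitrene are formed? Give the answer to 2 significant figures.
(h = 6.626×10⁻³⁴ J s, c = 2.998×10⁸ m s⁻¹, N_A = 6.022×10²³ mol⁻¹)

2.3×10⁻⁶ mol

Photon energy at 343 nm: hc/λ = (6.626×10⁻³⁴)(2.998×10⁸)/(343×10⁻⁹) = 5.791×10⁻¹⁹ J.
Incident energy: 0.00181 kJ = 1.81 J.
Photons incident: 1.81 / 5.791×10⁻¹⁹ = 3.126×10¹⁸, i.e. 3.126×10¹⁸/6.022×10²³ = 5.191×10⁻⁶ mol.
Product: Φ × n_abs = 0.438 × 5.191×10⁻⁶ = 2.274×10⁻⁶ mol.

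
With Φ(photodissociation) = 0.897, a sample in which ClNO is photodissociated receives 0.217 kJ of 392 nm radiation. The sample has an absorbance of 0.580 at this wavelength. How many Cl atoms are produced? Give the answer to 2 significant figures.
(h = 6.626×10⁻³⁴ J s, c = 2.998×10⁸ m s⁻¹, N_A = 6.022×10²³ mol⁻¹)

Photon energy at 392 nm: hc/λ = (6.626×10⁻³⁴)(2.998×10⁸)/(392×10⁻⁹) = 5.068×10⁻¹⁹ J.
Incident energy: 0.217 kJ = 217 J.
Photons incident: 217 / 5.068×10⁻¹⁹ = 4.282×10²⁰, i.e. 4.282×10²⁰/6.022×10²³ = 7.111×10⁻⁴ mol.
Fraction absorbed: 1 − 10^(−0.580) = 0.7370.
Photons absorbed: 0.7370 × 7.111×10⁻⁴ = 5.241×10⁻⁴ mol.
Product: Φ × n_abs = 0.897 × 5.241×10⁻⁴ = 4.701×10⁻⁴ mol.
As a count: 4.701×10⁻⁴ × 6.022×10²³ = 2.8×10²⁰.

2.8×10²⁰ atoms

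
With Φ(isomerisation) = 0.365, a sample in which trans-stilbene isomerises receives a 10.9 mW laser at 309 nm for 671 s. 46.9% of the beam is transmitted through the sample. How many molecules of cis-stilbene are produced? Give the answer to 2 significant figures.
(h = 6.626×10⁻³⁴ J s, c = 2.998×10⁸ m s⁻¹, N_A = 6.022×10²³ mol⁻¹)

2.2×10¹⁸ molecules

Photon energy at 309 nm: hc/λ = (6.626×10⁻³⁴)(2.998×10⁸)/(309×10⁻⁹) = 6.429×10⁻¹⁹ J.
Energy delivered: (10.9 mW)(671 s) = 7.314 J.
Photons incident: 7.314 / 6.429×10⁻¹⁹ = 1.138×10¹⁹, i.e. 1.138×10¹⁹/6.022×10²³ = 1.890×10⁻⁵ mol.
Fraction absorbed: 1 − 46.9/100 = 0.5310.
Photons absorbed: 0.5310 × 1.890×10⁻⁵ = 1.004×10⁻⁵ mol.
Product: Φ × n_abs = 0.365 × 1.004×10⁻⁵ = 3.665×10⁻⁶ mol.
As a count: 3.665×10⁻⁶ × 6.022×10²³ = 2.2×10¹⁸.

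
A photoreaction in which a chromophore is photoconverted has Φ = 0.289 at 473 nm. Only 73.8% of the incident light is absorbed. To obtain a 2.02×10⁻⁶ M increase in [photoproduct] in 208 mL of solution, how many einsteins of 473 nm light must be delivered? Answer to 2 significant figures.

Product: (2.02×10⁻⁶ M)(0.208 L) = 4.202×10⁻⁷ mol.
Photons that must be absorbed: 4.202×10⁻⁷ / 0.289 = 1.454×10⁻⁶ mol.
Incident photons needed: 1.454×10⁻⁶ / 0.738 = 1.970×10⁻⁶ mol.

2.0×10⁻⁶ einstein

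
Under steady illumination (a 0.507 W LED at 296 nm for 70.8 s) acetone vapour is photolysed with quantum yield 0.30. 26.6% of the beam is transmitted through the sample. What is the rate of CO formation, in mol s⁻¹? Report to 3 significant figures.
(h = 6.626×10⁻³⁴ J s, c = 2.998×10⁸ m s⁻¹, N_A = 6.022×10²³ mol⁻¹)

Photon energy at 296 nm: hc/λ = (6.626×10⁻³⁴)(2.998×10⁸)/(296×10⁻⁹) = 6.711×10⁻¹⁹ J.
Energy delivered: (0.507 W)(70.8 s) = 35.90 J.
Photons incident: 35.90 / 6.711×10⁻¹⁹ = 5.349×10¹⁹, i.e. 5.349×10¹⁹/6.022×10²³ = 8.882×10⁻⁵ mol.
Fraction absorbed: 1 − 26.6/100 = 0.7340.
Photons absorbed: 0.7340 × 8.882×10⁻⁵ = 6.519×10⁻⁵ mol.
Product formed: 0.30 × 6.519×10⁻⁵ = 1.956×10⁻⁵ mol.
Rate: 1.956×10⁻⁵ / 70.8 s = 2.76×10⁻⁷ mol s⁻¹.

2.76×10⁻⁷ mol s⁻¹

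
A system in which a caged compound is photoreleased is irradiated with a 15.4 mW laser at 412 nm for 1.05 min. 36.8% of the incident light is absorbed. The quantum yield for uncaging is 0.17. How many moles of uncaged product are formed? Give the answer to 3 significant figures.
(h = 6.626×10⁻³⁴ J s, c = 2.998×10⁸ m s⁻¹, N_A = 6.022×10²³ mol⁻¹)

Photon energy at 412 nm: hc/λ = (6.626×10⁻³⁴)(2.998×10⁸)/(412×10⁻⁹) = 4.822×10⁻¹⁹ J.
Energy delivered: (15.4 mW)(63 s) = 0.9702 J.
Photons incident: 0.9702 / 4.822×10⁻¹⁹ = 2.012×10¹⁸, i.e. 2.012×10¹⁸/6.022×10²³ = 3.341×10⁻⁶ mol.
Photons absorbed: 0.368 × 3.341×10⁻⁶ = 1.229×10⁻⁶ mol.
Product: Φ × n_abs = 0.17 × 1.229×10⁻⁶ = 2.089×10⁻⁷ mol.

2.09×10⁻⁷ mol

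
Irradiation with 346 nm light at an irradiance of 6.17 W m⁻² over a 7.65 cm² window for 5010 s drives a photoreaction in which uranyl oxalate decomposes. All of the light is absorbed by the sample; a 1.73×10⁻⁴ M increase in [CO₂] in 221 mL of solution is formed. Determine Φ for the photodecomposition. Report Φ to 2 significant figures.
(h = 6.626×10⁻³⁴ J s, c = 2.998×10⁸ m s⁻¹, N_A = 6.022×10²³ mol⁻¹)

Φ = 0.56

Product: (1.73×10⁻⁴ M)(0.221 L) = 3.823×10⁻⁵ mol.
Photon energy at 346 nm: hc/λ = (6.626×10⁻³⁴)(2.998×10⁸)/(346×10⁻⁹) = 5.741×10⁻¹⁹ J.
Energy delivered: (6.17 W m⁻²)(7.65×10⁻⁴ m²)(5010 s) = 23.65 J.
Photons incident: 23.65 / 5.741×10⁻¹⁹ = 4.119×10¹⁹, i.e. 4.119×10¹⁹/6.022×10²³ = 6.840×10⁻⁵ mol.
Φ = 3.823×10⁻⁵ mol / 6.840×10⁻⁵ mol photons = 0.56.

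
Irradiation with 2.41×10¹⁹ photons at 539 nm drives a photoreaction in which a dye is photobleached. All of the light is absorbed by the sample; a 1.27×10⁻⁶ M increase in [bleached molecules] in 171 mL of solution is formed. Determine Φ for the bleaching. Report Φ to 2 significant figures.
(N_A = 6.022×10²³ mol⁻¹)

Product: (1.27×10⁻⁶ M)(0.171 L) = 2.172×10⁻⁷ mol.
Moles of photons: 2.41×10¹⁹ / 6.022×10²³ = 4.002×10⁻⁵ mol.
Φ = 2.172×10⁻⁷ mol / 4.002×10⁻⁵ mol photons = 0.0054.

Φ = 0.0054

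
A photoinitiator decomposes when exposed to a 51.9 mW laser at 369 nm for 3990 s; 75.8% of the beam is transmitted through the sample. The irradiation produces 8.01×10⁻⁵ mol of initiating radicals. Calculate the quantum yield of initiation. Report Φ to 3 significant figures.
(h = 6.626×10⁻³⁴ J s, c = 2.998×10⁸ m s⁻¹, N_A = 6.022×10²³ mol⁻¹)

Photon energy at 369 nm: hc/λ = (6.626×10⁻³⁴)(2.998×10⁸)/(369×10⁻⁹) = 5.383×10⁻¹⁹ J.
Energy delivered: (51.9 mW)(3990 s) = 207.1 J.
Photons incident: 207.1 / 5.383×10⁻¹⁹ = 3.847×10²⁰, i.e. 3.847×10²⁰/6.022×10²³ = 6.388×10⁻⁴ mol.
Fraction absorbed: 1 − 75.8/100 = 0.2420.
Photons absorbed: 0.2420 × 6.388×10⁻⁴ = 1.546×10⁻⁴ mol.
Φ = 8.01×10⁻⁵ mol / 1.546×10⁻⁴ mol photons = 0.518.

Φ = 0.518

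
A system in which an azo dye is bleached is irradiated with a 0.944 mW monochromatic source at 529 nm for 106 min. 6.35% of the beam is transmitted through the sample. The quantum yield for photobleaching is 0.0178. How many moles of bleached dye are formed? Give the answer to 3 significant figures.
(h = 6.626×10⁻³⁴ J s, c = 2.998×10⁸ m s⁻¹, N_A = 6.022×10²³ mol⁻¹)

4.43×10⁻⁷ mol

Photon energy at 529 nm: hc/λ = (6.626×10⁻³⁴)(2.998×10⁸)/(529×10⁻⁹) = 3.755×10⁻¹⁹ J.
Energy delivered: (0.944 mW)(6360 s) = 6.004 J.
Photons incident: 6.004 / 3.755×10⁻¹⁹ = 1.599×10¹⁹, i.e. 1.599×10¹⁹/6.022×10²³ = 2.655×10⁻⁵ mol.
Fraction absorbed: 1 − 6.35/100 = 0.9365.
Photons absorbed: 0.9365 × 2.655×10⁻⁵ = 2.486×10⁻⁵ mol.
Product: Φ × n_abs = 0.0178 × 2.486×10⁻⁵ = 4.425×10⁻⁷ mol.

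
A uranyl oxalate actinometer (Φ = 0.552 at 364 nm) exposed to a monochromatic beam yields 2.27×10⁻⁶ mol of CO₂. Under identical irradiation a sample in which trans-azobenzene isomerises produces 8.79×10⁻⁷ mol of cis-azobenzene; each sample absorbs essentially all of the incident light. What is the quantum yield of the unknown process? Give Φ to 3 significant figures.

Φ = 0.214

Photons absorbed by the actinometer: 2.27×10⁻⁶ / 0.552 = 4.112×10⁻⁶ mol.
Φ(unknown) = 8.79×10⁻⁷ / 4.112×10⁻⁶ = 0.214.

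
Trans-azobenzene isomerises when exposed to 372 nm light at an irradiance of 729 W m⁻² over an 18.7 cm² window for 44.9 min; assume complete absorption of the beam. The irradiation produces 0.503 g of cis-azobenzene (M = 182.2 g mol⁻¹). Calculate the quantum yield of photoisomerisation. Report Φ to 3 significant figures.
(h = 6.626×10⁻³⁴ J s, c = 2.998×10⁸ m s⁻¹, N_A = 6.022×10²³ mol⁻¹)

Φ = 0.242

Product: 0.503 g / 182.2 g mol⁻¹ = 0.002761 mol.
Photon energy at 372 nm: hc/λ = (6.626×10⁻³⁴)(2.998×10⁸)/(372×10⁻⁹) = 5.340×10⁻¹⁹ J.
Energy delivered: (729 W m⁻²)(18.7×10⁻⁴ m²)(2694 s) = 3673 J.
Photons incident: 3673 / 5.340×10⁻¹⁹ = 6.878×10²¹, i.e. 6.878×10²¹/6.022×10²³ = 0.01142 mol.
Φ = 0.002761 mol / 0.01142 mol photons = 0.242.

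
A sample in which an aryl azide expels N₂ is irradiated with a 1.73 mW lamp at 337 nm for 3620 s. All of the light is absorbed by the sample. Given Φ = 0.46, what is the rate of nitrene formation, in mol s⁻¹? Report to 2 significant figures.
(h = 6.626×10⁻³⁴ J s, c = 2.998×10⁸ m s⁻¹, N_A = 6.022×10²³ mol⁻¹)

Photon energy at 337 nm: hc/λ = (6.626×10⁻³⁴)(2.998×10⁸)/(337×10⁻⁹) = 5.895×10⁻¹⁹ J.
Energy delivered: (1.73 mW)(3620 s) = 6.263 J.
Photons incident: 6.263 / 5.895×10⁻¹⁹ = 1.062×10¹⁹, i.e. 1.062×10¹⁹/6.022×10²³ = 1.764×10⁻⁵ mol.
Product formed: 0.46 × 1.764×10⁻⁵ = 8.114×10⁻⁶ mol.
Rate: 8.114×10⁻⁶ / 3620 s = 2.2×10⁻⁹ mol s⁻¹.

2.2×10⁻⁹ mol s⁻¹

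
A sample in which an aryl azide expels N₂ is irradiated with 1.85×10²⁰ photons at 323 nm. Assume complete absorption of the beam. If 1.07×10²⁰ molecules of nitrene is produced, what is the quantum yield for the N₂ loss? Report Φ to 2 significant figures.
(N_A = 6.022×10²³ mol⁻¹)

Product: 1.07×10²⁰ / 6.022×10²³ = 1.777×10⁻⁴ mol.
Moles of photons: 1.85×10²⁰ / 6.022×10²³ = 3.072×10⁻⁴ mol.
Φ = 1.777×10⁻⁴ mol / 3.072×10⁻⁴ mol photons = 0.58.

Φ = 0.58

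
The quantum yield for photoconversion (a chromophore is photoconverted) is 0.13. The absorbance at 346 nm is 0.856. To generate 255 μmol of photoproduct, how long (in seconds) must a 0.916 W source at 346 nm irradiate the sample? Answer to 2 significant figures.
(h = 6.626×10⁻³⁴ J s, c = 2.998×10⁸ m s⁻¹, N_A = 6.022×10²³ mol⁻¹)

t ≈ 860 s

Product: 255 μmol = 2.55×10⁻⁴ mol.
Photons that must be absorbed: 2.55×10⁻⁴ / 0.13 = 0.001962 mol.
Fraction absorbed: 1 − 10^(−0.856) = 0.8607.
Incident photons needed: 0.001962 / 0.8607 = 0.002280 mol.
Photon energy: hc/λ = 5.741×10⁻¹⁹ J; per mole, 3.457×10⁵ J mol⁻¹.
Energy required: 0.002280 × 3.457×10⁵ = 788.2 J.
Time: 788.2 J / 0.916 W = 860 s.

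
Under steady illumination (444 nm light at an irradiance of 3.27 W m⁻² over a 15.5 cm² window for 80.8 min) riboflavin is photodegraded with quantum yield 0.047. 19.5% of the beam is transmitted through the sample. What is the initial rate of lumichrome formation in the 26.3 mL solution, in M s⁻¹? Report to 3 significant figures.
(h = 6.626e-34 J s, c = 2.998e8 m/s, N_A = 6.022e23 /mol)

2.71e-8 M s⁻¹

Photon energy at 444 nm: hc/λ = (6.626e-34)(2.998e8)/(444e-9) = 4.474e-19 J.
Energy delivered: (3.27 W m⁻²)(15.5e-4 m²)(4848 s) = 24.57 J.
Photons incident: 24.57 / 4.474e-19 = 5.492e19, i.e. 5.492e19/6.022e23 = 9.120e-5 mol.
Fraction absorbed: 1 − 19.5/100 = 0.8050.
Photons absorbed: 0.8050 × 9.120e-5 = 7.342e-5 mol.
Product formed: 0.047 × 7.342e-5 = 3.451e-6 mol.
Rate: 3.451e-6 mol / (4848 s × 0.0263 L) = 2.71e-8 M s⁻¹.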